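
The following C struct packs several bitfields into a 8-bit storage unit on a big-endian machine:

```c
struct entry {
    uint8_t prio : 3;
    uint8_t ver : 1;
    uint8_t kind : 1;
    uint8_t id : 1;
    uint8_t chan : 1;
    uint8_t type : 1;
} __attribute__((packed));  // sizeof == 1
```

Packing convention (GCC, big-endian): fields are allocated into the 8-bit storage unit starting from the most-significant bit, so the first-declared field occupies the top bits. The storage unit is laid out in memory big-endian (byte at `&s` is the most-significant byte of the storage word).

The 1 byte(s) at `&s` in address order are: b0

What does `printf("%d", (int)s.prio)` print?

[0]=0xb0 (big-endian) → word 0xb0
prio:3 @ bit 5 → (0xb0>>5)&0x7 = 0x5  ←
ver:1 @ bit 4 → (0xb0>>4)&0x1 = 0x1
kind:1 @ bit 3 → (0xb0>>3)&0x1 = 0x0
id:1 @ bit 2 → (0xb0>>2)&0x1 = 0x0
chan:1 @ bit 1 → (0xb0>>1)&0x1 = 0x0
type:1 @ bit 0 → (0xb0>>0)&0x1 = 0x0

5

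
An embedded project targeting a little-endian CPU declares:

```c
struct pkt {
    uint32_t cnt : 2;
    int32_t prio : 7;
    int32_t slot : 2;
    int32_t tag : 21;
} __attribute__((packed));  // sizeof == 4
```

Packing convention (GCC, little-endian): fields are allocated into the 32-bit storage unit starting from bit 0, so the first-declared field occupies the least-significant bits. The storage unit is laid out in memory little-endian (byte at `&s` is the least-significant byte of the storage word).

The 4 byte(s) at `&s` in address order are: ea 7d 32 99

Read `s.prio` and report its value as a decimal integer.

-6

[0]=0xea [1]=0x7d [2]=0x32 [3]=0x99 (little-endian) → word 0x99327dea
cnt:2 @ bit 0 → (0x99327dea>>0)&0x3 = 0x2
prio:7 @ bit 2 → (0x99327dea>>2)&0x7f = 0x7a  ←
slot:2 @ bit 9 → (0x99327dea>>9)&0x3 = 0x2
tag:21 @ bit 11 → (0x99327dea>>11)&0x1fffff = 0x13264f
prio signed 7b, MSB=1: 122 - 128 = -6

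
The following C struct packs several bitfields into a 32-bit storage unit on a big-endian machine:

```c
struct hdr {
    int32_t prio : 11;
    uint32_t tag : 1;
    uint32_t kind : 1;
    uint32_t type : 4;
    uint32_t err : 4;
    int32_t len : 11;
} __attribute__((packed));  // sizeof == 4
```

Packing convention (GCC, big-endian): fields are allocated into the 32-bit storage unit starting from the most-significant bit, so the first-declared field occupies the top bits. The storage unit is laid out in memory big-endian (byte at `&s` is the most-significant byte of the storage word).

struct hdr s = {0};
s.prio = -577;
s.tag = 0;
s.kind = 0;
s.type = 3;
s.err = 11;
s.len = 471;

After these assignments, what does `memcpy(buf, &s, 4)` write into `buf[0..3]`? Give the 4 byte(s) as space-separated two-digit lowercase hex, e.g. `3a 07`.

b7 e1 d9 d7

prio (11b) val=-577 bits=0x5bf at bit 21: 0xb7e00000
tag (1b) val=0 bits=0x0 at bit 20: 0xb7e00000
kind (1b) val=0 bits=0x0 at bit 19: 0xb7e00000
type (4b) val=3 bits=0x3 at bit 15: 0xb7e18000
err (4b) val=11 bits=0xb at bit 11: 0xb7e1d800
len (11b) val=471 bits=0x1d7 at bit 0: 0xb7e1d9d7
word = 0xb7e1d9d7 → big-endian bytes:
  [0]=0xb7  [1]=0xe1  [2]=0xd9  [3]=0xd7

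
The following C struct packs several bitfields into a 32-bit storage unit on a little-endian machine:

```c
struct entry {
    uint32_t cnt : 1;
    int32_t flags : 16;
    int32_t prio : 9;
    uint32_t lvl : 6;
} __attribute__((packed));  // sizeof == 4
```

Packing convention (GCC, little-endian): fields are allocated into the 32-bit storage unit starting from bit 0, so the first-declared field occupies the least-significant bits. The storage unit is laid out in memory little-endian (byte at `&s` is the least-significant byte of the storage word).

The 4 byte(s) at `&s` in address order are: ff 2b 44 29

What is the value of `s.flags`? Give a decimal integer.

5631

[0]=0xff [1]=0x2b [2]=0x44 [3]=0x29 (little-endian) → word 0x29442bff
cnt [0+:1] = (word>>0) & 0x1 = 1
flags [1+:16] = (word>>1) & 0xffff = 5631  ←
prio [17+:9] = (word>>17) & 0x1ff = 162
lvl [26+:6] = (word>>26) & 0x3f = 10
flags signed 16b, MSB=0: value = 5631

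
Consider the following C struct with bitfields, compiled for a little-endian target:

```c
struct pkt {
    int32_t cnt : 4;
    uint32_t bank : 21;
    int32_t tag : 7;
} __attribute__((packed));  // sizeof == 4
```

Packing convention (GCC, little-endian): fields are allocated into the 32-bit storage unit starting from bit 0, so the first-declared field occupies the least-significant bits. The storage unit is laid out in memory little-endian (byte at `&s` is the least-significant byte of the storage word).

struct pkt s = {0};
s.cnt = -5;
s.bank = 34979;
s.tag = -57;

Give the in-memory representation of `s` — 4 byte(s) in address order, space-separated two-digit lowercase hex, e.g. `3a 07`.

cnt:4 = -5 → 0xb << 0 → word 0x0000000b
bank:21 = 34979 → 0x88a3 << 4 → word 0x00088a3b
tag:7 = -57 → 0x47 << 25 → word 0x8e088a3b
word = 0x8e088a3b → little-endian bytes:
  [0]=0x3b  [1]=0x8a  [2]=0x08  [3]=0x8e

3b 8a 08 8e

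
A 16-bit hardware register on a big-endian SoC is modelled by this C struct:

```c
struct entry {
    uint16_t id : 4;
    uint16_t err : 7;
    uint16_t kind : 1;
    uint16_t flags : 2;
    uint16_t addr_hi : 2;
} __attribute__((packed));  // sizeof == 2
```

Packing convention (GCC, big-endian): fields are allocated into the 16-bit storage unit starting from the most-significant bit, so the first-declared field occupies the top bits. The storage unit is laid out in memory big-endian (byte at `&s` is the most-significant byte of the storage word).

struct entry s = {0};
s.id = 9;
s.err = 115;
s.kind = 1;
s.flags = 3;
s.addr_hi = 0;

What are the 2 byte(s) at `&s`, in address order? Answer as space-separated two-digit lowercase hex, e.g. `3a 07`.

9e 7c

[12+:4] id=9 & 0xf = 0x9; word=0x9000
[5+:7] err=115 & 0x7f = 0x73; word=0x9e60
[4+:1] kind=1 & 0x1 = 0x1; word=0x9e70
[2+:2] flags=3 & 0x3 = 0x3; word=0x9e7c
[0+:2] addr_hi=0 & 0x3 = 0x0; word=0x9e7c
word = 0x9e7c → big-endian bytes:
  [0]=0x9e  [1]=0x7c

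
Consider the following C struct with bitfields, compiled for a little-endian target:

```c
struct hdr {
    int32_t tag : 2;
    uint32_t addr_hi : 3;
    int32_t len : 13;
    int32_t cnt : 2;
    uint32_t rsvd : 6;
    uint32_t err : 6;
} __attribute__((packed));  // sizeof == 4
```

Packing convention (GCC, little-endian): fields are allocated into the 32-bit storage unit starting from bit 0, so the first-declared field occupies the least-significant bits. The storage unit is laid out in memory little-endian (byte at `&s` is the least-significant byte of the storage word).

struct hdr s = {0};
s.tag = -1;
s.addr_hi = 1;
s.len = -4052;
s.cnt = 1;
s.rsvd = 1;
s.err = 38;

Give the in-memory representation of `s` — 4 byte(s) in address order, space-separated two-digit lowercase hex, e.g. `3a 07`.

tag:2 = -1 → 0x3 << 0 → word 0x00000003
addr_hi:3 = 1 → 0x1 << 2 → word 0x00000007
len:13 = -4052 → 0x102c << 5 → word 0x00020587
cnt:2 = 1 → 0x1 << 18 → word 0x00060587
rsvd:6 = 1 → 0x1 << 20 → word 0x00160587
err:6 = 38 → 0x26 << 26 → word 0x98160587
word = 0x98160587 → little-endian bytes:
  [0]=0x87  [1]=0x05  [2]=0x16  [3]=0x98

87 05 16 98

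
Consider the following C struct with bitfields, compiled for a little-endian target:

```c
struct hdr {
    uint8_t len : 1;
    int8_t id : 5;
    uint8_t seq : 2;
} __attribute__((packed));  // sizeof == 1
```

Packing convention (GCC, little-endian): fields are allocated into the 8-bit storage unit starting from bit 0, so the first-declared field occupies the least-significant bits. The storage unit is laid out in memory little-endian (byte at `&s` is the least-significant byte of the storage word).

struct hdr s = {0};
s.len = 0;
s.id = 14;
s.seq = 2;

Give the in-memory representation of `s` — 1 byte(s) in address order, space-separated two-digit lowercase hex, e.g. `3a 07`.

9c

[0+:1] len=0 & 0x1 = 0x0; word=0x00
[1+:5] id=14 & 0x1f = 0xe; word=0x1c
[6+:2] seq=2 & 0x3 = 0x2; word=0x9c
word = 0x9c → little-endian bytes:
  [0]=0x9c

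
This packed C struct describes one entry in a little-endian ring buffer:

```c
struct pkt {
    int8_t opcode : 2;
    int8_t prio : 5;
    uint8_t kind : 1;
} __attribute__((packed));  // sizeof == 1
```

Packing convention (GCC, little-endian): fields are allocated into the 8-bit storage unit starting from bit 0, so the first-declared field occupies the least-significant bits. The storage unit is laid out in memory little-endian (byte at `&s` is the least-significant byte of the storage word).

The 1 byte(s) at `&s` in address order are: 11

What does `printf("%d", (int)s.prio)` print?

4

[0]=0x11 (little-endian) → word 0x11
opcode [0+:2] = (word>>0) & 0x3 = 1
prio [2+:5] = (word>>2) & 0x1f = 4  ←
kind [7+:1] = (word>>7) & 0x1 = 0
prio signed 5b, MSB=0: value = 4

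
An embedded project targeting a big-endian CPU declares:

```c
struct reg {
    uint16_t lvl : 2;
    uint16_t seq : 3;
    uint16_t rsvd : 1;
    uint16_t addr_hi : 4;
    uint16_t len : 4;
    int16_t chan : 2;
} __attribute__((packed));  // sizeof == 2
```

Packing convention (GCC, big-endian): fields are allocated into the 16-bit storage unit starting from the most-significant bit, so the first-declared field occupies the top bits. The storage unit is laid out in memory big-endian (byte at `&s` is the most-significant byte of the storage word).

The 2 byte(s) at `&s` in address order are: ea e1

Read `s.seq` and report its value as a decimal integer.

5

[0]=0xea [1]=0xe1 (big-endian) → word 0xeae1
lvl:2 @ bit 14 → (0xeae1>>14)&0x3 = 0x3
seq:3 @ bit 11 → (0xeae1>>11)&0x7 = 0x5  ←
rsvd:1 @ bit 10 → (0xeae1>>10)&0x1 = 0x0
addr_hi:4 @ bit 6 → (0xeae1>>6)&0xf = 0xb
len:4 @ bit 2 → (0xeae1>>2)&0xf = 0x8
chan:2 @ bit 0 → (0xeae1>>0)&0x3 = 0x1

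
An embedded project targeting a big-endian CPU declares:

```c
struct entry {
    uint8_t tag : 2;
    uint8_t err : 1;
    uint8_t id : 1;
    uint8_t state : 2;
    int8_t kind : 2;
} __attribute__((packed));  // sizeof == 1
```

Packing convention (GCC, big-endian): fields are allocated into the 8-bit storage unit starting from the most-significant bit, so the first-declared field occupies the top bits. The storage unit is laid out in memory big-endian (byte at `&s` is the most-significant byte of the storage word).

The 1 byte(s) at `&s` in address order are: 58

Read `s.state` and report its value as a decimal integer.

2

[0]=0x58 (big-endian) → word 0x58
tag:2 @ bit 6 → (0x58>>6)&0x3 = 0x1
err:1 @ bit 5 → (0x58>>5)&0x1 = 0x0
id:1 @ bit 4 → (0x58>>4)&0x1 = 0x1
state:2 @ bit 2 → (0x58>>2)&0x3 = 0x2  ←
kind:2 @ bit 0 → (0x58>>0)&0x3 = 0x0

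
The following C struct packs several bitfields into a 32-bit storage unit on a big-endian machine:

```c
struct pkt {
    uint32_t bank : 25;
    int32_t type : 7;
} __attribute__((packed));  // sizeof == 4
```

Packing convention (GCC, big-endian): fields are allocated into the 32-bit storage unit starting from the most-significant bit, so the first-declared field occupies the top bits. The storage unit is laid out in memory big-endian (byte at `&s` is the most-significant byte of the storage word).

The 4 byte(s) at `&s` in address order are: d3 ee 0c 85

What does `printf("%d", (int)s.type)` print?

[0]=0xd3 [1]=0xee [2]=0x0c [3]=0x85 (big-endian) → word 0xd3ee0c85
bank:25 @ bit 7 → (0xd3ee0c85>>7)&0x1ffffff = 0x1a7dc19
type:7 @ bit 0 → (0xd3ee0c85>>0)&0x7f = 0x5  ←
type signed 7b, MSB=0: value = 5

5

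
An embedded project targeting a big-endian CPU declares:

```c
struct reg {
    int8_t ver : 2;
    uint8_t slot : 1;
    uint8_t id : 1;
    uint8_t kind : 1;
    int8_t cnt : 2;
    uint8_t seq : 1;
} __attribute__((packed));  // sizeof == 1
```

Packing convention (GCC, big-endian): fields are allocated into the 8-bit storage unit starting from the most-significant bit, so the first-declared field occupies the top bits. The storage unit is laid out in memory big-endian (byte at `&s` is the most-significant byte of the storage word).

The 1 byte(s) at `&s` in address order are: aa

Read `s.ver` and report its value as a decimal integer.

[0]=0xaa (big-endian) → word 0xaa
ver [6+:2] = (word>>6) & 0x3 = 2  ←
slot [5+:1] = (word>>5) & 0x1 = 1
id [4+:1] = (word>>4) & 0x1 = 0
kind [3+:1] = (word>>3) & 0x1 = 1
cnt [1+:2] = (word>>1) & 0x3 = 1
seq [0+:1] = (word>>0) & 0x1 = 0
ver signed 2b, MSB=1: 2 - 4 = -2

-2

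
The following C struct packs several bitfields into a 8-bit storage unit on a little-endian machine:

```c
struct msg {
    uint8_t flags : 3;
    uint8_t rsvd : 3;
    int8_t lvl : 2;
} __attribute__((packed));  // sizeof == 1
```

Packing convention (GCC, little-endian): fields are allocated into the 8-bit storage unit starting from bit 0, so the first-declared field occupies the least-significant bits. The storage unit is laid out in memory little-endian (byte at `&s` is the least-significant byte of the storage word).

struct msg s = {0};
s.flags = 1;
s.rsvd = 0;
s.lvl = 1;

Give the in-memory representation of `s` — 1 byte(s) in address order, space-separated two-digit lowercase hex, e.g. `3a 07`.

41

[0+:3] flags=1 & 0x7 = 0x1; word=0x01
[3+:3] rsvd=0 & 0x7 = 0x0; word=0x01
[6+:2] lvl=1 & 0x3 = 0x1; word=0x41
word = 0x41 → little-endian bytes:
  [0]=0x41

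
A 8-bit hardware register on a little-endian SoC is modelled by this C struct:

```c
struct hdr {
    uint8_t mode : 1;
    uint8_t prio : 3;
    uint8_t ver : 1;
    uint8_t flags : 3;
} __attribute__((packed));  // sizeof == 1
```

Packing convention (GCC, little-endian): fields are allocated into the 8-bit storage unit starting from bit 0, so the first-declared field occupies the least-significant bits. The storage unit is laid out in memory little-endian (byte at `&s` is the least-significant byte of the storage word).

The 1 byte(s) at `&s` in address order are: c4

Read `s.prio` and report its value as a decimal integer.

[0]=0xc4 (little-endian) → word 0xc4
mode:1 @ bit 0 → (0xc4>>0)&0x1 = 0x0
prio:3 @ bit 1 → (0xc4>>1)&0x7 = 0x2  ←
ver:1 @ bit 4 → (0xc4>>4)&0x1 = 0x0
flags:3 @ bit 5 → (0xc4>>5)&0x7 = 0x6

2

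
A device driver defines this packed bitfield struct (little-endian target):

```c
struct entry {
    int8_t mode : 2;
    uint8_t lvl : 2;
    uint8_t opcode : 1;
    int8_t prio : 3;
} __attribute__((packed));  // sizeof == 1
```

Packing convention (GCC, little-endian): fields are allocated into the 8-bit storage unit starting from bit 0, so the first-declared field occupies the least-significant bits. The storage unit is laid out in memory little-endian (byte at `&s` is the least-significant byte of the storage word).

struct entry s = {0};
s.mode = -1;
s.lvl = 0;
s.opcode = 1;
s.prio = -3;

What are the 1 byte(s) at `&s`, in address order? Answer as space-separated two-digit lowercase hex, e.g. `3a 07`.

b3

mode:2 = -1 → 0x3 << 0 → word 0x03
lvl:2 = 0 → 0x0 << 2 → word 0x03
opcode:1 = 1 → 0x1 << 4 → word 0x13
prio:3 = -3 → 0x5 << 5 → word 0xb3
word = 0xb3 → little-endian bytes:
  [0]=0xb3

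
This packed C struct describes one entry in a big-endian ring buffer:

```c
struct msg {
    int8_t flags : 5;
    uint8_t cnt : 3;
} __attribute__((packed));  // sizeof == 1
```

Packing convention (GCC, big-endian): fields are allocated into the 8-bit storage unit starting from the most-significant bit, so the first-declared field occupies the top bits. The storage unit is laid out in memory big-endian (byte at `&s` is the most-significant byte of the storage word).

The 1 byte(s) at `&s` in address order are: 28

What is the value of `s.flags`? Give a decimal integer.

5

[0]=0x28 (big-endian) → word 0x28
flags [3+:5] = (word>>3) & 0x1f = 5  ←
cnt [0+:3] = (word>>0) & 0x7 = 0
flags signed 5b, MSB=0: value = 5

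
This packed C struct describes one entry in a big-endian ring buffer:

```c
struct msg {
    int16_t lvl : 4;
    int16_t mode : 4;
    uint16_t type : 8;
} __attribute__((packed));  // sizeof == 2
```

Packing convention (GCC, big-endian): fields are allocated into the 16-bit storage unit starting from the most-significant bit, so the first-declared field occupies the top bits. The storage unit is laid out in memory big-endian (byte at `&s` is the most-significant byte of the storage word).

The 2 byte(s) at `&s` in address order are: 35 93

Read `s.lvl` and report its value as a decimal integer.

3

[0]=0x35 [1]=0x93 (big-endian) → word 0x3593
lvl [12+:4] = (word>>12) & 0xf = 3  ←
mode [8+:4] = (word>>8) & 0xf = 5
type [0+:8] = (word>>0) & 0xff = 147
lvl signed 4b, MSB=0: value = 3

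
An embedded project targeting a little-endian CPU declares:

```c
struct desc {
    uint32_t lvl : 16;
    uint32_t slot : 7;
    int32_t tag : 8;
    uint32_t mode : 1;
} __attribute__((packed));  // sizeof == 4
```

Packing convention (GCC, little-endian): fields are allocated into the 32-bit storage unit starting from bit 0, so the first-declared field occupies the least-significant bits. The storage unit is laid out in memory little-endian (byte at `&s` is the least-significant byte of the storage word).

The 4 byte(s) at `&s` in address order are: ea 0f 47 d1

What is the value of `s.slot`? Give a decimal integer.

71

[0]=0xea [1]=0x0f [2]=0x47 [3]=0xd1 (little-endian) → word 0xd1470fea
lvl [0+:16] = (word>>0) & 0xffff = 4074
slot [16+:7] = (word>>16) & 0x7f = 71  ←
tag [23+:8] = (word>>23) & 0xff = 162
mode [31+:1] = (word>>31) & 0x1 = 1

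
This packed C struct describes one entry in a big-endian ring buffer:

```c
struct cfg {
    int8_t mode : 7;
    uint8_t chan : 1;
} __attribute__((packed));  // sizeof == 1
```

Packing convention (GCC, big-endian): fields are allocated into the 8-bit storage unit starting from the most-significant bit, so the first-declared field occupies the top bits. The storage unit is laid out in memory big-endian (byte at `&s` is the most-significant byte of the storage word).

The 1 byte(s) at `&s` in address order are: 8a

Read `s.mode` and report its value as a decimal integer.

-59

[0]=0x8a (big-endian) → word 0x8a
mode:7 @ bit 1 → (0x8a>>1)&0x7f = 0x45  ←
chan:1 @ bit 0 → (0x8a>>0)&0x1 = 0x0
mode signed 7b, MSB=1: 69 - 128 = -59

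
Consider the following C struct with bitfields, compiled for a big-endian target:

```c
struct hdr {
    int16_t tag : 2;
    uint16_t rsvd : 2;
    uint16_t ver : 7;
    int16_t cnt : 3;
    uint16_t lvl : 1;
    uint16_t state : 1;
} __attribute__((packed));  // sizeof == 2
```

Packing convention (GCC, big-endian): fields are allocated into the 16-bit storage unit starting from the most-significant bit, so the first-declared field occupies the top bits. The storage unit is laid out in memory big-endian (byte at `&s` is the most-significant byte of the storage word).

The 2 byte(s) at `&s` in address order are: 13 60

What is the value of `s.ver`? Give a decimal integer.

27

[0]=0x13 [1]=0x60 (big-endian) → word 0x1360
tag [14+:2] = (word>>14) & 0x3 = 0
rsvd [12+:2] = (word>>12) & 0x3 = 1
ver [5+:7] = (word>>5) & 0x7f = 27  ←
cnt [2+:3] = (word>>2) & 0x7 = 0
lvl [1+:1] = (word>>1) & 0x1 = 0
state [0+:1] = (word>>0) & 0x1 = 0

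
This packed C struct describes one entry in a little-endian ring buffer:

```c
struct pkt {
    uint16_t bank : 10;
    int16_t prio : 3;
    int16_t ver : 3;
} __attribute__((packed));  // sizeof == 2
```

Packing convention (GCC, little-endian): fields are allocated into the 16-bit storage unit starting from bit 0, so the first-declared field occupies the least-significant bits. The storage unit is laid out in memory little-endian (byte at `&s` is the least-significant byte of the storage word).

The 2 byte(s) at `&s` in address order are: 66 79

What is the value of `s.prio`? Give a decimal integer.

[0]=0x66 [1]=0x79 (little-endian) → word 0x7966
bank [0+:10] = (word>>0) & 0x3ff = 358
prio [10+:3] = (word>>10) & 0x7 = 6  ←
ver [13+:3] = (word>>13) & 0x7 = 3
prio signed 3b, MSB=1: 6 - 8 = -2

-2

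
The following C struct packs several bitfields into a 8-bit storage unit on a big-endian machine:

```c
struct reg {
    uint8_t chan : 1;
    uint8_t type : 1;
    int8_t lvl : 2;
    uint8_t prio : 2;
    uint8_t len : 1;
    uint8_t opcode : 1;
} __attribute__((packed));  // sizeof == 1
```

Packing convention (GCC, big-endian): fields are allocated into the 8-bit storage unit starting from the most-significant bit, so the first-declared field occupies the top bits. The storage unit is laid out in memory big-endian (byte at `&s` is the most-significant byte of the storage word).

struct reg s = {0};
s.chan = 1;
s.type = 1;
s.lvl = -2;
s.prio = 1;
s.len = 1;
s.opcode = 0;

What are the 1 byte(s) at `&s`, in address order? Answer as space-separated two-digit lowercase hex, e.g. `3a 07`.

e6

chan:1 = 1 → 0x1 << 7 → word 0x80
type:1 = 1 → 0x1 << 6 → word 0xc0
lvl:2 = -2 → 0x2 << 4 → word 0xe0
prio:2 = 1 → 0x1 << 2 → word 0xe4
len:1 = 1 → 0x1 << 1 → word 0xe6
opcode:1 = 0 → 0x0 << 0 → word 0xe6
word = 0xe6 → big-endian bytes:
  [0]=0xe6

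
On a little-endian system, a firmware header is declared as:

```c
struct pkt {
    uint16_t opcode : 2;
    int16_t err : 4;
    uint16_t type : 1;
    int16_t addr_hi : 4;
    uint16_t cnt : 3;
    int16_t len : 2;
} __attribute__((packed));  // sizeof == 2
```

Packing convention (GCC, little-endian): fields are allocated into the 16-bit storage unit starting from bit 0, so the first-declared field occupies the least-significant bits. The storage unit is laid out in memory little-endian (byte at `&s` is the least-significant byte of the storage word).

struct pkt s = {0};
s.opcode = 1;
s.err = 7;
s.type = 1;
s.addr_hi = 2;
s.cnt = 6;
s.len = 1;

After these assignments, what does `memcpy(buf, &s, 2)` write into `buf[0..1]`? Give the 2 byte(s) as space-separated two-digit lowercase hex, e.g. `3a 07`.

5d 71

opcode (2b) val=1 bits=0x1 at bit 0: 0x0001
err (4b) val=7 bits=0x7 at bit 2: 0x001d
type (1b) val=1 bits=0x1 at bit 6: 0x005d
addr_hi (4b) val=2 bits=0x2 at bit 7: 0x015d
cnt (3b) val=6 bits=0x6 at bit 11: 0x315d
len (2b) val=1 bits=0x1 at bit 14: 0x715d
word = 0x715d → little-endian bytes:
  [0]=0x5d  [1]=0x71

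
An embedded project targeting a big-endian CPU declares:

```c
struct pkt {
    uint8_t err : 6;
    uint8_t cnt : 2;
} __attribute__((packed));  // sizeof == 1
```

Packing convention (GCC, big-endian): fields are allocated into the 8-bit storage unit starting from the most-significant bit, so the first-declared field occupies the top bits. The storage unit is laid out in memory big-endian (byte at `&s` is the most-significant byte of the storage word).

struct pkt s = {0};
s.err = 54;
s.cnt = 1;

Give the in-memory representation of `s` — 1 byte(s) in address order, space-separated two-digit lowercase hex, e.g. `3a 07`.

err:6 = 54 → 0x36 << 2 → word 0xd8
cnt:2 = 1 → 0x1 << 0 → word 0xd9
word = 0xd9 → big-endian bytes:
  [0]=0xd9

d9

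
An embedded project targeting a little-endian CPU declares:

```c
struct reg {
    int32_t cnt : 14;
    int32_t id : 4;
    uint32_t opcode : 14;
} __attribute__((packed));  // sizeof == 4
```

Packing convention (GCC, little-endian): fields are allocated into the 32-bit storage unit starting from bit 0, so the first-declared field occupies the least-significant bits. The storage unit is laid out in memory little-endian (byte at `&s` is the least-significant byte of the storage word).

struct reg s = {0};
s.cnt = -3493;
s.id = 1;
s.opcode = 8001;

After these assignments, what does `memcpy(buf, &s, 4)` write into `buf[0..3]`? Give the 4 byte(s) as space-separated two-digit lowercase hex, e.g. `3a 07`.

cnt:14 = -3493 → 0x325b << 0 → word 0x0000325b
id:4 = 1 → 0x1 << 14 → word 0x0000725b
opcode:14 = 8001 → 0x1f41 << 18 → word 0x7d04725b
word = 0x7d04725b → little-endian bytes:
  [0]=0x5b  [1]=0x72  [2]=0x04  [3]=0x7d

5b 72 04 7d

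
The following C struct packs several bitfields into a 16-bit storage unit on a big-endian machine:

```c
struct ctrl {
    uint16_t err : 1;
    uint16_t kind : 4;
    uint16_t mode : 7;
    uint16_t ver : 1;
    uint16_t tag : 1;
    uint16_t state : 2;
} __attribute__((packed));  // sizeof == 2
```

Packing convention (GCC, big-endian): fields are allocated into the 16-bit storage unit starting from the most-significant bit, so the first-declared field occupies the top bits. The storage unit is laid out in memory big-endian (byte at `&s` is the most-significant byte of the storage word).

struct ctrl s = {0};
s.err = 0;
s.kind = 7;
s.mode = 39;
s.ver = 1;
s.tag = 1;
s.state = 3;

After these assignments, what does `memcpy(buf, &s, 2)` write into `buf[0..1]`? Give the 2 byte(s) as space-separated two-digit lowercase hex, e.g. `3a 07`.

3a 7f

err (1b) val=0 bits=0x0 at bit 15: 0x0000
kind (4b) val=7 bits=0x7 at bit 11: 0x3800
mode (7b) val=39 bits=0x27 at bit 4: 0x3a70
ver (1b) val=1 bits=0x1 at bit 3: 0x3a78
tag (1b) val=1 bits=0x1 at bit 2: 0x3a7c
state (2b) val=3 bits=0x3 at bit 0: 0x3a7f
word = 0x3a7f → big-endian bytes:
  [0]=0x3a  [1]=0x7f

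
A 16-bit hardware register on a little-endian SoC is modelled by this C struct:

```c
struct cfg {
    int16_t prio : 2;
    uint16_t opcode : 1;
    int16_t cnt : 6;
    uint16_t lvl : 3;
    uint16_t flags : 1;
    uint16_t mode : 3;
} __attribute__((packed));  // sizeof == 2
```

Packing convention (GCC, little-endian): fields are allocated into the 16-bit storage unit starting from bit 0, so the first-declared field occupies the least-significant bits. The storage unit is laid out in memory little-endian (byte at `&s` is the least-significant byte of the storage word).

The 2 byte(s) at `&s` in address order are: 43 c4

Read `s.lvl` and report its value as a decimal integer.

2

[0]=0x43 [1]=0xc4 (little-endian) → word 0xc443
prio [0+:2] = (word>>0) & 0x3 = 3
opcode [2+:1] = (word>>2) & 0x1 = 0
cnt [3+:6] = (word>>3) & 0x3f = 8
lvl [9+:3] = (word>>9) & 0x7 = 2  ←
flags [12+:1] = (word>>12) & 0x1 = 0
mode [13+:3] = (word>>13) & 0x7 = 6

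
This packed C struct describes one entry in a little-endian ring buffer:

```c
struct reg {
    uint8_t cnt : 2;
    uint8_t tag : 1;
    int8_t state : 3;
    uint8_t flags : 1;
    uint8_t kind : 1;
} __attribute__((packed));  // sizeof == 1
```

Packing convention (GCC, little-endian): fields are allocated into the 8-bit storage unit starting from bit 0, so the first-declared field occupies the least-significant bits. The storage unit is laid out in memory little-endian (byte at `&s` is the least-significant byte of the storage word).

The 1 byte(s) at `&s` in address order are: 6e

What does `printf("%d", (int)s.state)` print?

-3

[0]=0x6e (little-endian) → word 0x6e
cnt [0+:2] = (word>>0) & 0x3 = 2
tag [2+:1] = (word>>2) & 0x1 = 1
state [3+:3] = (word>>3) & 0x7 = 5  ←
flags [6+:1] = (word>>6) & 0x1 = 1
kind [7+:1] = (word>>7) & 0x1 = 0
state signed 3b, MSB=1: 5 - 8 = -3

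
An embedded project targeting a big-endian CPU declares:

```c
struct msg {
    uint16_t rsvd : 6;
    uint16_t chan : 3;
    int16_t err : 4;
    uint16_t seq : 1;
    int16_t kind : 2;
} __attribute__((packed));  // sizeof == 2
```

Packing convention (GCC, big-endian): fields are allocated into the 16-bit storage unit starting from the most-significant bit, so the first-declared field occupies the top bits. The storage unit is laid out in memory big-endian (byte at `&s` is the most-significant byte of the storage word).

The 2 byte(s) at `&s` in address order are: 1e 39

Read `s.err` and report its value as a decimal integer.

7

[0]=0x1e [1]=0x39 (big-endian) → word 0x1e39
rsvd:6 @ bit 10 → (0x1e39>>10)&0x3f = 0x7
chan:3 @ bit 7 → (0x1e39>>7)&0x7 = 0x4
err:4 @ bit 3 → (0x1e39>>3)&0xf = 0x7  ←
seq:1 @ bit 2 → (0x1e39>>2)&0x1 = 0x0
kind:2 @ bit 0 → (0x1e39>>0)&0x3 = 0x1
err signed 4b, MSB=0: value = 7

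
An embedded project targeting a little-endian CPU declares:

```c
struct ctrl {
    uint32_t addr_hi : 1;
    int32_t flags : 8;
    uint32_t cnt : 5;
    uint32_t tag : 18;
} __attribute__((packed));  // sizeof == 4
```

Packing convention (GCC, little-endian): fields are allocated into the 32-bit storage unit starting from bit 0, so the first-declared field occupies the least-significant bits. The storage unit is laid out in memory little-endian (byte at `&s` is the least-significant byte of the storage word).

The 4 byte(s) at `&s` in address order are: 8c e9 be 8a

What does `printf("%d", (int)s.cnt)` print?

[0]=0x8c [1]=0xe9 [2]=0xbe [3]=0x8a (little-endian) → word 0x8abee98c
addr_hi:1 @ bit 0 → (0x8abee98c>>0)&0x1 = 0x0
flags:8 @ bit 1 → (0x8abee98c>>1)&0xff = 0xc6
cnt:5 @ bit 9 → (0x8abee98c>>9)&0x1f = 0x14  ←
tag:18 @ bit 14 → (0x8abee98c>>14)&0x3ffff = 0x22afb

20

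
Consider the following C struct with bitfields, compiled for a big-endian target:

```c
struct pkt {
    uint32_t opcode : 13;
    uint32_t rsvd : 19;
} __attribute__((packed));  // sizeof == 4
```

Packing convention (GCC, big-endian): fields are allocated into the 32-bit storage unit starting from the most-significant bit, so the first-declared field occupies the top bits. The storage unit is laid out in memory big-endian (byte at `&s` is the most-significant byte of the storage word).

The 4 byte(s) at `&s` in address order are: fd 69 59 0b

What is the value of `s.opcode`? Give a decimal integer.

8109

[0]=0xfd [1]=0x69 [2]=0x59 [3]=0x0b (big-endian) → word 0xfd69590b
opcode:13 @ bit 19 → (0xfd69590b>>19)&0x1fff = 0x1fad  ←
rsvd:19 @ bit 0 → (0xfd69590b>>0)&0x7ffff = 0x1590b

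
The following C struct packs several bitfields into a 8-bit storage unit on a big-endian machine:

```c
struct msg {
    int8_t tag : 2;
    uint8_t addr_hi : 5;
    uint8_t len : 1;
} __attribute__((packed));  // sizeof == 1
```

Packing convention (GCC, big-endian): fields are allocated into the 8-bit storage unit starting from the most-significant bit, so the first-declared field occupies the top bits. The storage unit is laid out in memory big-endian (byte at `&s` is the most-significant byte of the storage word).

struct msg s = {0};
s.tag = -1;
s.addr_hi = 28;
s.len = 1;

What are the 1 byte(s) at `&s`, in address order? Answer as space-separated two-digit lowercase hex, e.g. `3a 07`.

f9

tag (2b) val=-1 bits=0x3 at bit 6: 0xc0
addr_hi (5b) val=28 bits=0x1c at bit 1: 0xf8
len (1b) val=1 bits=0x1 at bit 0: 0xf9
word = 0xf9 → big-endian bytes:
  [0]=0xf9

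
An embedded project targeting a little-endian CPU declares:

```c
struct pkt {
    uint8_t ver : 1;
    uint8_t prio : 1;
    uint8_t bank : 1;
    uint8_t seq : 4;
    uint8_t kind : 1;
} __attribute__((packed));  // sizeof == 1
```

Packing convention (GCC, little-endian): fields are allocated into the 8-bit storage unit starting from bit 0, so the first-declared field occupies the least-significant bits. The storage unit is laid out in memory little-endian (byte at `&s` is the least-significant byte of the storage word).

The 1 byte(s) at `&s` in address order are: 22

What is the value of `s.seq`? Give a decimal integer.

[0]=0x22 (little-endian) → word 0x22
ver:1 @ bit 0 → (0x22>>0)&0x1 = 0x0
prio:1 @ bit 1 → (0x22>>1)&0x1 = 0x1
bank:1 @ bit 2 → (0x22>>2)&0x1 = 0x0
seq:4 @ bit 3 → (0x22>>3)&0xf = 0x4  ←
kind:1 @ bit 7 → (0x22>>7)&0x1 = 0x0

4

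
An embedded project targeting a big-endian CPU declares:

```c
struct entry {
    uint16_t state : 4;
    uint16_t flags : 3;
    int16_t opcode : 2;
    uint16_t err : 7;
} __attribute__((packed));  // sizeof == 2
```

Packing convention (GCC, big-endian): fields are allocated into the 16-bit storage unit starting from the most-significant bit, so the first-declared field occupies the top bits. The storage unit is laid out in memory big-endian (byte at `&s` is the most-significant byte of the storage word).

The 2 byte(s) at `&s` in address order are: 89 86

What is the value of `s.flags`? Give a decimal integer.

4

[0]=0x89 [1]=0x86 (big-endian) → word 0x8986
state [12+:4] = (word>>12) & 0xf = 8
flags [9+:3] = (word>>9) & 0x7 = 4  ←
opcode [7+:2] = (word>>7) & 0x3 = 3
err [0+:7] = (word>>0) & 0x7f = 6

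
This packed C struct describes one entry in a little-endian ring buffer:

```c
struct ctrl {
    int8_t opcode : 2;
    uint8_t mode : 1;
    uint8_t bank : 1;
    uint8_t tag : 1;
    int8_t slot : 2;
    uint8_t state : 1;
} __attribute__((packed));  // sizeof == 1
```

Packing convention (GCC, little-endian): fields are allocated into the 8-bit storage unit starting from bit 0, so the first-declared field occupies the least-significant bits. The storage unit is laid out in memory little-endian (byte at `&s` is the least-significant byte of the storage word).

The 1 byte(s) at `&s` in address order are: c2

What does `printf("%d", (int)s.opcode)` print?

-2

[0]=0xc2 (little-endian) → word 0xc2
opcode [0+:2] = (word>>0) & 0x3 = 2  ←
mode [2+:1] = (word>>2) & 0x1 = 0
bank [3+:1] = (word>>3) & 0x1 = 0
tag [4+:1] = (word>>4) & 0x1 = 0
slot [5+:2] = (word>>5) & 0x3 = 2
state [7+:1] = (word>>7) & 0x1 = 1
opcode signed 2b, MSB=1: 2 - 4 = -2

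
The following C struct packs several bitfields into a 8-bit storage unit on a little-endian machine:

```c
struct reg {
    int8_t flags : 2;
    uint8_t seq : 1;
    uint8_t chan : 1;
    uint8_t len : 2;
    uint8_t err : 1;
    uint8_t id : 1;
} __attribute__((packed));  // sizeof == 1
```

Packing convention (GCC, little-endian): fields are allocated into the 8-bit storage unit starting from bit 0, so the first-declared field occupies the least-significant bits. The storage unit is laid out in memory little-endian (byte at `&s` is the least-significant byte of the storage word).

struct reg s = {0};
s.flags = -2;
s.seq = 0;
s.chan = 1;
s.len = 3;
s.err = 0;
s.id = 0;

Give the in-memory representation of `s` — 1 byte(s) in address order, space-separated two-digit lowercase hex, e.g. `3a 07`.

flags (2b) val=-2 bits=0x2 at bit 0: 0x02
seq (1b) val=0 bits=0x0 at bit 2: 0x02
chan (1b) val=1 bits=0x1 at bit 3: 0x0a
len (2b) val=3 bits=0x3 at bit 4: 0x3a
err (1b) val=0 bits=0x0 at bit 6: 0x3a
id (1b) val=0 bits=0x0 at bit 7: 0x3a
word = 0x3a → little-endian bytes:
  [0]=0x3a

3a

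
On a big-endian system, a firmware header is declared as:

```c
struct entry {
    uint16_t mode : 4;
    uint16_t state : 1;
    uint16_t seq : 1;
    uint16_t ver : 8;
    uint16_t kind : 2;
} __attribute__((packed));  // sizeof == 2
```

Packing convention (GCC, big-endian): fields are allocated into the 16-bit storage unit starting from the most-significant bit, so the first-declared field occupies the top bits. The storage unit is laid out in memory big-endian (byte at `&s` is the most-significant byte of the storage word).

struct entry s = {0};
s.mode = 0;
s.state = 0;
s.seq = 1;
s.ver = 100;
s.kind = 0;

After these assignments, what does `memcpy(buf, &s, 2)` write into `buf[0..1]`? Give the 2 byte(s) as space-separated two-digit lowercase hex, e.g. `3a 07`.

[12+:4] mode=0 & 0xf = 0x0; word=0x0000
[11+:1] state=0 & 0x1 = 0x0; word=0x0000
[10+:1] seq=1 & 0x1 = 0x1; word=0x0400
[2+:8] ver=100 & 0xff = 0x64; word=0x0590
[0+:2] kind=0 & 0x3 = 0x0; word=0x0590
word = 0x0590 → big-endian bytes:
  [0]=0x05  [1]=0x90

05 90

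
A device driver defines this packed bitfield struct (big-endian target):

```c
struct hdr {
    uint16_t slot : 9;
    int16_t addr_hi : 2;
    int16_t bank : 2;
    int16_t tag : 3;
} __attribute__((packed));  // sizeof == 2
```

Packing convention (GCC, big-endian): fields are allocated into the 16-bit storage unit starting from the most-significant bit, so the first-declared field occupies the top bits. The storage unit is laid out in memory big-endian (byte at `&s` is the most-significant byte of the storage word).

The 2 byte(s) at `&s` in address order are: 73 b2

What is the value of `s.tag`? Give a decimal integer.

2

[0]=0x73 [1]=0xb2 (big-endian) → word 0x73b2
slot:9 @ bit 7 → (0x73b2>>7)&0x1ff = 0xe7
addr_hi:2 @ bit 5 → (0x73b2>>5)&0x3 = 0x1
bank:2 @ bit 3 → (0x73b2>>3)&0x3 = 0x2
tag:3 @ bit 0 → (0x73b2>>0)&0x7 = 0x2  ←
tag signed 3b, MSB=0: value = 2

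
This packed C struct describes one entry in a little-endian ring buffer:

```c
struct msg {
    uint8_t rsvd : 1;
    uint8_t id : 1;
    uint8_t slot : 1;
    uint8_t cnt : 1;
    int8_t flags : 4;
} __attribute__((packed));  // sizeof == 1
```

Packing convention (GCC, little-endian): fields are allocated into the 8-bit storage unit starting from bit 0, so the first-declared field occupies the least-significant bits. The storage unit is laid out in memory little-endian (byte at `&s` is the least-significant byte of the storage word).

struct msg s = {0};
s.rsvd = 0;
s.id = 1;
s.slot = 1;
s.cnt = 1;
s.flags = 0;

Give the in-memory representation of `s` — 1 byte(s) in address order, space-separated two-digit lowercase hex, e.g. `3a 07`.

rsvd (1b) val=0 bits=0x0 at bit 0: 0x00
id (1b) val=1 bits=0x1 at bit 1: 0x02
slot (1b) val=1 bits=0x1 at bit 2: 0x06
cnt (1b) val=1 bits=0x1 at bit 3: 0x0e
flags (4b) val=0 bits=0x0 at bit 4: 0x0e
word = 0x0e → little-endian bytes:
  [0]=0x0e

0e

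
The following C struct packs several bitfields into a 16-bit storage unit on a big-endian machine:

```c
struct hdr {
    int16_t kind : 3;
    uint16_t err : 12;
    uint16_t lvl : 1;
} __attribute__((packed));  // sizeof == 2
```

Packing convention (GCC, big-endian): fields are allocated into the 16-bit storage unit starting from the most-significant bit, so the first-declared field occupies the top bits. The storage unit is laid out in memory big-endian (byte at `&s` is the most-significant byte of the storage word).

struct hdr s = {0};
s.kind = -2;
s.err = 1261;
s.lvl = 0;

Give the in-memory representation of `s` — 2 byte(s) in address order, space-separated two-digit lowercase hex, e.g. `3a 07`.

kind:3 = -2 → 0x6 << 13 → word 0xc000
err:12 = 1261 → 0x4ed << 1 → word 0xc9da
lvl:1 = 0 → 0x0 << 0 → word 0xc9da
word = 0xc9da → big-endian bytes:
  [0]=0xc9  [1]=0xda

c9 da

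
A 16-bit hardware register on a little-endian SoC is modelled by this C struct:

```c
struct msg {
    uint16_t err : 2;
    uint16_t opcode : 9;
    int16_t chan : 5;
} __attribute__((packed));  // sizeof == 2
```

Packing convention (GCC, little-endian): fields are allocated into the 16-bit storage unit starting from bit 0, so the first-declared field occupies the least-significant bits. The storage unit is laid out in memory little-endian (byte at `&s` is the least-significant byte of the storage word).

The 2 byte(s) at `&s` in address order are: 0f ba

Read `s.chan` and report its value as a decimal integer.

[0]=0x0f [1]=0xba (little-endian) → word 0xba0f
err:2 @ bit 0 → (0xba0f>>0)&0x3 = 0x3
opcode:9 @ bit 2 → (0xba0f>>2)&0x1ff = 0x83
chan:5 @ bit 11 → (0xba0f>>11)&0x1f = 0x17  ←
chan signed 5b, MSB=1: 23 - 32 = -9

-9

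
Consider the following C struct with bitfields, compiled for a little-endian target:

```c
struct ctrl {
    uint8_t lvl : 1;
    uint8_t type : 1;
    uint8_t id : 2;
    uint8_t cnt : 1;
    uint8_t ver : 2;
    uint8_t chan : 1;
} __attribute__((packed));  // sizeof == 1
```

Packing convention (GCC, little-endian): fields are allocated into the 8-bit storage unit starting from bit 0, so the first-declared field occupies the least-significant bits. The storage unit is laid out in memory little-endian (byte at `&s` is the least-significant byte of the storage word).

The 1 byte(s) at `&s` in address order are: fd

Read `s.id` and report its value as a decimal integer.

[0]=0xfd (little-endian) → word 0xfd
lvl:1 @ bit 0 → (0xfd>>0)&0x1 = 0x1
type:1 @ bit 1 → (0xfd>>1)&0x1 = 0x0
id:2 @ bit 2 → (0xfd>>2)&0x3 = 0x3  ←
cnt:1 @ bit 4 → (0xfd>>4)&0x1 = 0x1
ver:2 @ bit 5 → (0xfd>>5)&0x3 = 0x3
chan:1 @ bit 7 → (0xfd>>7)&0x1 = 0x1

3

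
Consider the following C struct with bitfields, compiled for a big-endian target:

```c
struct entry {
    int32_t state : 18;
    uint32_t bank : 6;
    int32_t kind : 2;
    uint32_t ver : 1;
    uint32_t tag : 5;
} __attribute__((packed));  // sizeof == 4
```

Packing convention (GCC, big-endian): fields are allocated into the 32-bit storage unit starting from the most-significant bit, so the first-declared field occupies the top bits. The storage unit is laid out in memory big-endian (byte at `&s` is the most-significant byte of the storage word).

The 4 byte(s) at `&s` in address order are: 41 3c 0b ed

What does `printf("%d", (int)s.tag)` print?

[0]=0x41 [1]=0x3c [2]=0x0b [3]=0xed (big-endian) → word 0x413c0bed
state [14+:18] = (word>>14) & 0x3ffff = 66800
bank [8+:6] = (word>>8) & 0x3f = 11
kind [6+:2] = (word>>6) & 0x3 = 3
ver [5+:1] = (word>>5) & 0x1 = 1
tag [0+:5] = (word>>0) & 0x1f = 13  ←

13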